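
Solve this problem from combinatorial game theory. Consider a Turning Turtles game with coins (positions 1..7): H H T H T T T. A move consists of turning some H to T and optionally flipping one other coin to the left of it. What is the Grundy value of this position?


Coins: H H T H T T T
Key fact: a single head at position k behaves exactly like a Nim heap of size k (turning it to T and optionally flipping a coin at j < k corresponds to moving the heap from k to j, or to 0), and heads combine as a disjunctive sum (two heads at the same place would cancel, matching j XOR j = 0). So the Nim-value is the XOR of the 1-indexed positions of the heads.
Face-up positions (1-indexed): [1, 2, 4]
XOR 0 with 1: 0 XOR 1 = 1
XOR 1 with 2: 1 XOR 2 = 3
XOR 3 with 4: 3 XOR 4 = 7
Nim-value = 7

7


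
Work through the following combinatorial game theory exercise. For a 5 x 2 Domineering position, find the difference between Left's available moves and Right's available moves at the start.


Board is 5 x 2 (rows x cols).
Left (vertical) placements: (rows-1) * cols = 4 * 2 = 8
Right (horizontal) placements: rows * (cols-1) = 5 * 1 = 5
Advantage = Left - Right = 8 - 5 = 3

3


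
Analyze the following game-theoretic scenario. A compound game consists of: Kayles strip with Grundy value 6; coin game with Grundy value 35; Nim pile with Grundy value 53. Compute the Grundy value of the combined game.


By the Sprague-Grundy theorem, the Grundy value of a sum of games is the XOR of individual Grundy values.
Kayles strip: Grundy value = 6. Running XOR: 0 XOR 6 = 6
coin game: Grundy value = 35. Running XOR: 6 XOR 35 = 37
Nim pile: Grundy value = 53. Running XOR: 37 XOR 53 = 16
The combined Grundy value is 16.

16


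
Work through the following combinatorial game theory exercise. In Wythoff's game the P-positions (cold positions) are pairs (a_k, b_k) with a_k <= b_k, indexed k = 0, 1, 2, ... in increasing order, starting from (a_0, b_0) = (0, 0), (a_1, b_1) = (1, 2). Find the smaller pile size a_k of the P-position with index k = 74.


By Wythoff's theorem, a_k = floor(k * phi) and b_k = floor(k * phi^2) = a_k + k, where phi = (1 + sqrt(5))/2 is the golden ratio.
phi = (1 + sqrt(5))/2 = 1.618034
k = 74
k * phi = 74 * 1.618034 = 119.734515
a_74 = floor(k * phi) = 119

119


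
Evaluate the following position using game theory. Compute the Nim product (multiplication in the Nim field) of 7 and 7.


Nim multiplication is bilinear over XOR: (u XOR v) * w = (u*w) XOR (v*w).
So we split each operand into its bit components and XOR the pairwise Nim products.
7 = 1 + 2 + 4 (as XOR of powers of 2).
7 = 1 + 2 + 4 (as XOR of powers of 2).
Using the standard Nim-product table on single bits:
  2*2 = 3,   2*4 = 8,   2*8 = 12,
  4*4 = 6,   4*8 = 11,  8*8 = 13,
and  1*x = x (identity), k*l = l*k (commutative).
Pairwise Nim products:
  1 * 1 = 1
  1 * 2 = 2
  1 * 4 = 4
  2 * 1 = 2
  2 * 2 = 3
  2 * 4 = 8
  4 * 1 = 4
  4 * 2 = 8
  4 * 4 = 6
XOR them: 1 XOR 2 XOR 4 XOR 2 XOR 3 XOR 8 XOR 4 XOR 8 XOR 6 = 4.
Result: 7 * 7 = 4 (in Nim).

4


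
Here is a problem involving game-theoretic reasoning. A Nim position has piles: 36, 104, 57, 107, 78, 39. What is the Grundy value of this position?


We need the XOR (exclusive or) of all pile sizes.
After XOR-ing pile 1 (size 36): 0 XOR 36 = 36
After XOR-ing pile 2 (size 104): 36 XOR 104 = 76
After XOR-ing pile 3 (size 57): 76 XOR 57 = 117
After XOR-ing pile 4 (size 107): 117 XOR 107 = 30
After XOR-ing pile 5 (size 78): 30 XOR 78 = 80
After XOR-ing pile 6 (size 39): 80 XOR 39 = 119
The Nim-value of this position is 119.

119


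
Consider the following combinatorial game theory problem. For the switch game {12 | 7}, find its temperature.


The game is {12 | 7}, a switch {a | b} with numbers a > b.
Cooling {a | b} by t gives {a - t | b + t}, which stops being hot when a - t = b + t, i.e. at t = (a - b)/2. So the temperature of a switch is (a - b)/2.
Temperature = (Left option - Right option) / 2
= (12 - (7)) / 2
= 5 / 2
= 5/2

5/2


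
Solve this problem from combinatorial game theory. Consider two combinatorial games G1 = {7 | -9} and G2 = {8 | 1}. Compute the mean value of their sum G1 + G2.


G1 = {7 | -9}, G2 = {8 | 1}
Each is a switch {a | b} with numbers a > b; its mean value is (a + b)/2, and mean value is additive over game sums: m(G1 + G2) = m(G1) + m(G2).
Mean of G1 = (7 + (-9))/2 = -2/2 = -1
Mean of G2 = (8 + (1))/2 = 9/2 = 9/2
Mean of G1 + G2 = -1 + 9/2 = 7/2

7/2


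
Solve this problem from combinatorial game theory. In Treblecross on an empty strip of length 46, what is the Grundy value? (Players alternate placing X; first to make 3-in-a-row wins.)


Treblecross: place X on empty cells; 3-in-a-row wins.
Playing within two cells of an existing X lets the opponent win at once, so sensible play treats the cells i-2..i+2 around each X as dead. The player left with no safe cell loses, so this is a normal-play take-away game on strips of safe cells.
Placing X at cell i (0-indexed) of a strip of k safe cells leaves independent strips of sizes max(0, i-2) and max(0, k-i-3). Hence G(k) = mex{ G(max(0,i-2)) XOR G(max(0,k-i-3)) : 0 <= i < k }, with G(0) = 0.
G(1): splits (0,0):0^0=0 -> mex({0}) = 1
G(2): splits (0,0):0^0=0 -> mex({0}) = 1
G(3): splits (0,0):0^0=0 -> mex({0}) = 1
G(4): splits (0,1):0^1=1 (0,0):0^0=0 -> mex({0, 1}) = 2
G(5): splits (0,2):0^1=1 (0,1):0^1=1 (0,0):0^0=0 -> mex({0, 1}) = 2
G(6) = mex({1}) = 0
G(7) = mex({0, 1, 2}) = 3
G(8) = mex({0, 1, 2}) = 3
G(9) = mex({0, 2}) = 1
G(10) = mex({0, 2, 3}) = 1
G(11) = mex({0, 3}) = 1
G(12) = mex({1, 3}) = 0
G(13) = mex({0, 1, 2, 3}) = 4
G(14) = mex({0, 1, 2}) = 3
G(15) = mex({0, 1, 2}) = 3
G(16) = mex({0, 1, 2, 4}) = 3
G(17) = mex({0, 1, 3, 4}) = 2
G(18) = mex({0, 1, 3, 4}) = 2
G(19) = mex({0, 1, 3, 5}) = 2
G(20) = mex({0, 1, 2, 3, 5}) = 4
G(21) = mex({0, 1, 2, 3, 5}) = 4
G(22) = mex({1, 2, 6}) = 0
G(23) = mex({0, 1, 2, 3, 4, 6}) = 5
G(24) = mex({0, 1, 2, 3, 4}) = 5
G(25) = mex({0, 1, 3, 4, 7}) = 2
G(26) = mex({0, 1, 3, 4, 5, 7}) = 2
G(27) = mex({0, 1, 3, 5}) = 2
G(28) = mex({0, 1, 2, 5}) = 3
G(29) = mex({0, 1, 2, 4, 5, 6}) = 3
G(30) = mex({1, 2, 4, 6}) = 0
G(31) = mex({0, 1, 2, 3, 4, 6}) = 5
G(32) = mex({1, 2, 3, 4, 7}) = 0
G(33) = mex({0, 3, 7}) = 1
G(34) = mex({0, 2, 3, 5, 7}) = 1
G(35) = mex({0, 2, 3, 5, 6}) = 1
G(36) = mex({0, 1, 2, 5, 6}) = 3
G(37) = mex({0, 1, 2, 4, 5, 6}) = 3
G(38) = mex({0, 1, 2, 4}) = 3
G(39) = mex({0, 1, 2, 3, 4, 7}) = 5
G(40) = mex({0, 1, 2, 3, 4, 5, 7}) = 6
G(41) = mex({0, 1, 2, 3, 5, 7}) = 4
G(42) = mex({0, 1, 2, 3, 5, 6, 7}) = 4
G(43) = mex({0, 2, 3, 5, 6}) = 1
G(44) = mex({1, 2, 3, 4, 5, 6}) = 0
G(45) = mex({0, 1, 2, 3, 4, 6, 7}) = 5
G(46) = mex({0, 1, 2, 3, 4, 7}) = 5
Therefore G(46) = 5.

5


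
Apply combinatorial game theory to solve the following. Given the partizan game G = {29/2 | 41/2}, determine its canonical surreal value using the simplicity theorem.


Left options: {29/2}, max = 29/2
Right options: {41/2}, min = 41/2
All options are numbers and max(Left) < min(Right), so by the simplicity theorem the value is the simplest (earliest-born) number strictly between 29/2 and 41/2.
Integers 15 through 20 all lie strictly between 29/2 and 41/2.
Among integers, the simplest (lowest birthday = smallest |n|; 0 is born on day 0, +-n on day n) is 15.
No non-integer in the interval can be simpler: if x is a non-integer in the interval, then floor(x) or ceil(x) also lies in the interval (the interval contains an integer), and both are proper prefixes of x's sign expansion, i.e. born earlier. So the game value is 15.
Game value = 15

15


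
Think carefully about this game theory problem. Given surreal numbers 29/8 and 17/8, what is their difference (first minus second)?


x = 29/8, y = 17/8
Converting to common denominator: 8
x = 29/8, y = 17/8
x - y = 29/8 - 17/8 = 3/2

3/2


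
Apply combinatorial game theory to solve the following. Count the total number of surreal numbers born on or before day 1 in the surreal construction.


Day 0: {|} = 0 is born. Count = 1.
Day n: the number of surreal numbers born by day n is 2^(n+1) - 1.
By day 0: 2^1 - 1 = 1
By day 1: 2^2 - 1 = 3
By day 1: 3 surreal numbers.

3


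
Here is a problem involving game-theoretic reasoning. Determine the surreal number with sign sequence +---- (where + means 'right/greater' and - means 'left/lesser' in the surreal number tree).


Sign expansion: +----
Rule: track bounds (lo, hi), initially (-inf, +inf). On '+', the current value becomes lo and we move to the simplest number in (value, hi): value + 1 if hi = +inf, otherwise the midpoint (value + hi)/2. On '-', the current value becomes hi and we move to value - 1 if lo = -inf, otherwise the midpoint (lo + value)/2.
Start at 0.
Step 1: sign = +, move right. Bounds: (0, +inf). Value = 1
Step 2: sign = -, move left. Bounds: (0, 1). Value = 1/2
Step 3: sign = -, move left. Bounds: (0, 1/2). Value = 1/4
Step 4: sign = -, move left. Bounds: (0, 1/4). Value = 1/8
Step 5: sign = -, move left. Bounds: (0, 1/8). Value = 1/16
The surreal number with sign expansion +---- is 1/16.

1/16


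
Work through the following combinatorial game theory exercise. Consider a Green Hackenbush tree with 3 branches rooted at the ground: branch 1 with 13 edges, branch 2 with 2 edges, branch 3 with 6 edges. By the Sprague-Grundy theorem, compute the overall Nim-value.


The tree has 3 branches from the ground vertex.
In Green Hackenbush, the Nim-value of a simple path of length k is k.
Branch 1: length 13, Nim-value = 13
Branch 2: length 2, Nim-value = 2
Branch 3: length 6, Nim-value = 6
Total Nim-value = XOR of all branch values:
0 XOR 13 = 13
13 XOR 2 = 15
15 XOR 6 = 9
Nim-value of the tree = 9

9


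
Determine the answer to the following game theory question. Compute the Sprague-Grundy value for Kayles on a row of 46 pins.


Kayles: a move removes 1 or 2 adjacent pins from a contiguous row.
Removing pins from a row of k leaves two independent rows (a, b) with a + b = k - 1 (one pin) or a + b = k - 2 (two pins); an end removal gives a = 0.
By Sprague-Grundy, G(k) = mex{ G(a) XOR G(b) } over all these splits. G(0) = 0.
G(1): splits (0,0):0^0=0 -> mex({0}) = 1
G(2): splits (0,1):0^1=1 (0,0):0^0=0 -> mex({0, 1}) = 2
G(3): splits (0,2):0^2=2 (1,1):1^1=0 (0,1):0^1=1 -> mex({0, 1, 2}) = 3
G(4): splits (0,3):0^3=3 (1,2):1^2=3 (0,2):0^2=2 (1,1):1^1=0 -> mex({0, 2, 3}) = 1
G(5): splits (0,4):0^1=1 (1,3):1^3=2 (2,2):2^2=0 (0,3):0^3=3 (1,2):1^2=3 -> mex({0, 1, 2, 3}) = 4
G(6) = mex({0, 1, 2, 4}) = 3
G(7) = mex({0, 1, 3, 4, 5}) = 2
G(8) = mex({0, 2, 3, 5, 6}) = 1
G(9) = mex({0, 1, 2, 3, 6, 7}) = 4
G(10) = mex({0, 1, 3, 4, 5, 7}) = 2
G(11) = mex({0, 1, 2, 3, 4, 5}) = 6
G(12) = mex({0, 1, 2, 3, 5, 6, 7}) = 4
G(13) = mex({0, 2, 3, 4, 6, 7}) = 1
G(14) = mex({0, 1, 4, 5, 6, 7}) = 2
G(15) = mex({0, 1, 2, 3, 4, 5, 6}) = 7
G(16) = mex({0, 2, 3, 5, 6, 7}) = 1
G(17) = mex({0, 1, 2, 3, 5, 6, 7}) = 4
G(18) = mex({0, 1, 2, 4, 5, 6}) = 3
G(19) = mex({0, 1, 3, 4, 5, 7}) = 2
G(20) = mex({0, 2, 3, 4, 5, 6, 7}) = 1
G(21) = mex({0, 1, 2, 3, 5, 6, 7}) = 4
G(22) = mex({0, 1, 2, 3, 4, 5, 7}) = 6
G(23) = mex({0, 1, 2, 3, 4, 5, 6}) = 7
G(24) = mex({0, 1, 2, 3, 5, 6, 7}) = 4
G(25) = mex({0, 2, 3, 4, 6, 7}) = 1
G(26) = mex({0, 1, 3, 4, 5, 6, 7}) = 2
G(27) = mex({0, 1, 2, 3, 4, 5, 6, 7}) = 8
G(28) = mex({0, 1, 2, 3, 4, 6, 7, 8}) = 5
G(29) = mex({0, 1, 2, 3, 5, 6, 7, 8, 9}) = 4
G(30) = mex({0, 1, 2, 3, 4, 5, 6, 9, 10}) = 7
G(31) = mex({0, 1, 3, 4, 5, 7, 10, 11}) = 2
G(32) = mex({0, 2, 3, 4, 5, 6, 7, 9, 11}) = 1
G(33) = mex({0, 1, 2, 3, 4, 5, 6, 7, 9, 12}) = 8
G(34) = mex({0, 1, 2, 3, 4, 5, 7, 8, 11, 12}) = 6
G(35) = mex({0, 1, 2, 3, 4, 5, 6, 8, 9, 10, 11}) = 7
G(36) = mex({0, 1, 2, 3, 5, 6, 7, 9, 10}) = 4
G(37) = mex({0, 2, 3, 4, 6, 7, 9, 10, 11, 12}) = 1
G(38) = mex({0, 1, 3, 4, 5, 6, 7, 9, 10, 11, 12}) = 2
G(39) = mex({0, 1, 2, 4, 5, 6, 7, 9, 10, 12, 14}) = 3
G(40) = mex({0, 2, 3, 4, 6, 7, 11, 12, 14}) = 1
G(41) = mex({0, 1, 2, 3, 5, 6, 7, 9, 10, 11, 12}) = 4
G(42) = mex({0, 1, 2, 3, 4, 5, 6, 9, 10}) = 7
G(43) = mex({0, 1, 3, 4, 5, 7, 9, 10, 12, 15}) = 2
G(44) = mex({0, 2, 3, 4, 5, 6, 7, 9, 10, 12, 15}) = 1
G(45) = mex({0, 1, 2, 3, 4, 5, 6, 7, 9, 10, 12, 14}) = 8
G(46) = mex({0, 1, 3, 4, 5, 7, 8, 11, 12, 14}) = 2
Therefore G(46) = 2.

2


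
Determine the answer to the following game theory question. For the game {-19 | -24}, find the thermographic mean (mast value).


Game = {-19 | -24}, a switch {a | b} with numbers a > b.
Its thermograph has left wall a - t and right wall b + t, which meet at t = (a - b)/2, where both equal (a + b)/2. So the mast (mean value) is at (a + b)/2.
Mean = (-19 + (-24))/2 = -43/2 = -43/2

-43/2


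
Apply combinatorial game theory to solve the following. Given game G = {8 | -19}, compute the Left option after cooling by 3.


Original game: {8 | -19} (a switch {a | b} with a > b).
Cooling by t (for t below the temperature (a - b)/2 = 27/2) taxes each move by t: {a | b} cooled by t is {a - t | b + t}.
Cooling amount: t = 3
Cooled Left option: 8 - 3 = 5
Cooled Right option: -19 + 3 = -16
Cooled game: {5 | -16}
Left option = 5

5


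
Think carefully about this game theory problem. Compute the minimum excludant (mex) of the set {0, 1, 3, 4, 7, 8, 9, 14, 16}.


Set = {0, 1, 3, 4, 7, 8, 9, 14, 16}
0 is in the set.
1 is in the set.
2 is NOT in the set. This is the mex.
mex = 2

2


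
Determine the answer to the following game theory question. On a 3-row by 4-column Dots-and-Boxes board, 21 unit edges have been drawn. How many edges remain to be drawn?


Grid: 3 x 4 boxes, i.e. 4 rows and 5 columns of dots.
Horizontal edges: (rows + 1) * cols = 4 * 4 = 16
Vertical edges: rows * (cols + 1) = 3 * 5 = 15
Total edges: 16 + 15 = 31
Edges drawn: 21
Remaining: 31 - 21 = 10

10


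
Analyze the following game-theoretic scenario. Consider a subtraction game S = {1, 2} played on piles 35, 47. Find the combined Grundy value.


Subtraction set: {1, 2}
For this subtraction set, G(n) = n mod 3 (period = max + 1 = 3).
Pile 1 (size 35): G(35) = 35 mod 3 = 2
Pile 2 (size 47): G(47) = 47 mod 3 = 2
Total Grundy value = XOR of all: 2 XOR 2 = 0

0


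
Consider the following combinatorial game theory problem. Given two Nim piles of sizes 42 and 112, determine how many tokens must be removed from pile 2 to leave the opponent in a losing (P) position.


Piles: 42 and 112
Current XOR: 42 XOR 112 = 90 (non-zero, so this is an N-position).
To make the XOR zero, we need to find a move that balances the piles.
For pile 2 (size 112): target = 112 XOR 90 = 42
We reduce pile 2 from 112 to 42.
Tokens removed: 112 - 42 = 70
Verification: 42 XOR 42 = 0

70


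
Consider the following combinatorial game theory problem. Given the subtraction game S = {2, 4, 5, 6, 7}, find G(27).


The subtraction set is S = {2, 4, 5, 6, 7}.
G(k) = mex{ G(k - s) : s in S, s <= k }. We compute iteratively: G(0) = 0.
G(1) = mex({}) = 0
G(2) = mex({0}) = 1
G(3) = mex({0}) = 1
G(4) = mex({0, 1}) = 2
G(5) = mex({0, 1}) = 2
G(6) = mex({0, 1, 2}) = 3
G(7) = mex({0, 1, 2}) = 3
G(8) = mex({0, 1, 2, 3}) = 4
G(9) = mex({1, 2, 3}) = 0
G(10) = mex({1, 2, 3, 4}) = 0
G(11) = mex({0, 2, 3}) = 1
G(12) = mex({0, 2, 3, 4}) = 1
G(13) = mex({0, 1, 3, 4}) = 2
G(14) = mex({0, 1, 3, 4}) = 2
G(15) = mex({0, 1, 2, 4}) = 3
Observe that G(9)..G(15) = 0, 0, 1, 1, 2, 2, 3 repeats G(0)..G(6) = 0, 0, 1, 1, 2, 2, 3.
For k >= max(S) = 7, G(k) is determined by the previous 7 values G(k-7)..G(k-1); a window of 7 consecutive values has recurred shifted by 9, so by induction G(k + 9) = G(k) for all k >= 0: the sequence is periodic from the start with period 9.
One period: G(0..8) = 0, 0, 1, 1, 2, 2, 3, 3, 4.
27 mod 9 = 0, so G(27) = G(0) = 0.

0


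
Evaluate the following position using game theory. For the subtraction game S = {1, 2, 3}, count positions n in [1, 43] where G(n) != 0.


Subtraction set S = {1, 2, 3}, so G(n) = n mod 4.
G(n) = 0 when n is a multiple of 4.
Multiples of 4 in [1, 43]: 10
N-positions (nonzero Grundy) = 43 - 10 = 33

33


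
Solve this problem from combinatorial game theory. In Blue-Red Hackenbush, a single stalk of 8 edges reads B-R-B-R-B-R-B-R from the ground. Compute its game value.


Edges (from ground): B-R-B-R-B-R-B-R
By Berlekamp's sign-expansion rule, a Blue-Red Hackenbush stalk has the value of the surreal number whose sign sequence is the edge sequence with B -> + and R -> -.
Sign sequence: +-+-+-+-
Trace the sign expansion in the surreal number tree, starting from 0:
Edge 1: B (sign +) -> bounds (0, +inf), value = 1
Edge 2: R (sign -) -> bounds (0, 1), value = 1/2
Edge 3: B (sign +) -> bounds (1/2, 1), value = 3/4
Edge 4: R (sign -) -> bounds (1/2, 3/4), value = 5/8
Edge 5: B (sign +) -> bounds (5/8, 3/4), value = 11/16
Edge 6: R (sign -) -> bounds (5/8, 11/16), value = 21/32
Edge 7: B (sign +) -> bounds (21/32, 11/16), value = 43/64
Edge 8: R (sign -) -> bounds (21/32, 43/64), value = 85/128
Game value = 85/128

85/128


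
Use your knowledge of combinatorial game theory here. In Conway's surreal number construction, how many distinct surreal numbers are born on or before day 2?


Day 0: {|} = 0 is born. Count = 1.
Day n: the number of surreal numbers born by day n is 2^(n+1) - 1.
By day 0: 2^1 - 1 = 1
By day 1: 2^2 - 1 = 3
By day 2: 2^3 - 1 = 7
By day 2: 7 surreal numbers.

7


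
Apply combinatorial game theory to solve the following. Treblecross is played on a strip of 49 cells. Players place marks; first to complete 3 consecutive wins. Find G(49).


Treblecross: place X on empty cells; 3-in-a-row wins.
Playing within two cells of an existing X lets the opponent win at once, so sensible play treats the cells i-2..i+2 around each X as dead. The player left with no safe cell loses, so this is a normal-play take-away game on strips of safe cells.
Placing X at cell i (0-indexed) of a strip of k safe cells leaves independent strips of sizes max(0, i-2) and max(0, k-i-3). Hence G(k) = mex{ G(max(0,i-2)) XOR G(max(0,k-i-3)) : 0 <= i < k }, with G(0) = 0.
G(1): splits (0,0):0^0=0 -> mex({0}) = 1
G(2): splits (0,0):0^0=0 -> mex({0}) = 1
G(3): splits (0,0):0^0=0 -> mex({0}) = 1
G(4): splits (0,1):0^1=1 (0,0):0^0=0 -> mex({0, 1}) = 2
G(5): splits (0,2):0^1=1 (0,1):0^1=1 (0,0):0^0=0 -> mex({0, 1}) = 2
G(6) = mex({1}) = 0
G(7) = mex({0, 1, 2}) = 3
G(8) = mex({0, 1, 2}) = 3
G(9) = mex({0, 2}) = 1
G(10) = mex({0, 2, 3}) = 1
G(11) = mex({0, 3}) = 1
G(12) = mex({1, 3}) = 0
G(13) = mex({0, 1, 2, 3}) = 4
G(14) = mex({0, 1, 2}) = 3
G(15) = mex({0, 1, 2}) = 3
G(16) = mex({0, 1, 2, 4}) = 3
G(17) = mex({0, 1, 3, 4}) = 2
G(18) = mex({0, 1, 3, 4}) = 2
G(19) = mex({0, 1, 3, 5}) = 2
G(20) = mex({0, 1, 2, 3, 5}) = 4
G(21) = mex({0, 1, 2, 3, 5}) = 4
G(22) = mex({1, 2, 6}) = 0
G(23) = mex({0, 1, 2, 3, 4, 6}) = 5
G(24) = mex({0, 1, 2, 3, 4}) = 5
G(25) = mex({0, 1, 3, 4, 7}) = 2
G(26) = mex({0, 1, 3, 4, 5, 7}) = 2
G(27) = mex({0, 1, 3, 5}) = 2
G(28) = mex({0, 1, 2, 5}) = 3
G(29) = mex({0, 1, 2, 4, 5, 6}) = 3
G(30) = mex({1, 2, 4, 6}) = 0
G(31) = mex({0, 1, 2, 3, 4, 6}) = 5
G(32) = mex({1, 2, 3, 4, 7}) = 0
G(33) = mex({0, 3, 7}) = 1
G(34) = mex({0, 2, 3, 5, 7}) = 1
G(35) = mex({0, 2, 3, 5, 6}) = 1
G(36) = mex({0, 1, 2, 5, 6}) = 3
G(37) = mex({0, 1, 2, 4, 5, 6}) = 3
G(38) = mex({0, 1, 2, 4}) = 3
G(39) = mex({0, 1, 2, 3, 4, 7}) = 5
G(40) = mex({0, 1, 2, 3, 4, 5, 7}) = 6
G(41) = mex({0, 1, 2, 3, 5, 7}) = 4
G(42) = mex({0, 1, 2, 3, 5, 6, 7}) = 4
G(43) = mex({0, 2, 3, 5, 6}) = 1
G(44) = mex({1, 2, 3, 4, 5, 6}) = 0
G(45) = mex({0, 1, 2, 3, 4, 6, 7}) = 5
G(46) = mex({0, 1, 2, 3, 4, 7}) = 5
G(47) = mex({0, 1, 2, 3, 4, 5, 7}) = 6
G(48) = mex({0, 1, 2, 3, 4, 5, 7}) = 6
G(49) = mex({0, 1, 3, 4, 5, 7}) = 2
Therefore G(49) = 2.

2


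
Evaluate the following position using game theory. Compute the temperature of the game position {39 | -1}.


The game is {39 | -1}, a switch {a | b} with numbers a > b.
Cooling {a | b} by t gives {a - t | b + t}, which stops being hot when a - t = b + t, i.e. at t = (a - b)/2. So the temperature of a switch is (a - b)/2.
Temperature = (Left option - Right option) / 2
= (39 - (-1)) / 2
= 40 / 2
= 20

20


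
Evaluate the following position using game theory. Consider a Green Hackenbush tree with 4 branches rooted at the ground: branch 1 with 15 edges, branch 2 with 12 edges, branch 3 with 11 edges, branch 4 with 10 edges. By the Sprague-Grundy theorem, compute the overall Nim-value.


The tree has 4 branches from the ground vertex.
In Green Hackenbush, the Nim-value of a simple path of length k is k.
Branch 1: length 15, Nim-value = 15
Branch 2: length 12, Nim-value = 12
Branch 3: length 11, Nim-value = 11
Branch 4: length 10, Nim-value = 10
Total Nim-value = XOR of all branch values:
0 XOR 15 = 15
15 XOR 12 = 3
3 XOR 11 = 8
8 XOR 10 = 2
Nim-value of the tree = 2

2


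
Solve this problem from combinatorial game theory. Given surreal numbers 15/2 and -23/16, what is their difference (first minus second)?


x = 15/2, y = -23/16
Converting to common denominator: 16
x = 120/16, y = -23/16
x - y = 15/2 - -23/16 = 143/16

143/16


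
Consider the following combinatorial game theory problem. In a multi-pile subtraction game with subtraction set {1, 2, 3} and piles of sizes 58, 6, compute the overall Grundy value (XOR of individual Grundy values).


Subtraction set: {1, 2, 3}
For this subtraction set, G(n) = n mod 4 (period = max + 1 = 4).
Pile 1 (size 58): G(58) = 58 mod 4 = 2
Pile 2 (size 6): G(6) = 6 mod 4 = 2
Total Grundy value = XOR of all: 2 XOR 2 = 0

0


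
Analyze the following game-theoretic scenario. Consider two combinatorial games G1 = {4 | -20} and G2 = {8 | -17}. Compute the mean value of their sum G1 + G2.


G1 = {4 | -20}, G2 = {8 | -17}
Each is a switch {a | b} with numbers a > b; its mean value is (a + b)/2, and mean value is additive over game sums: m(G1 + G2) = m(G1) + m(G2).
Mean of G1 = (4 + (-20))/2 = -16/2 = -8
Mean of G2 = (8 + (-17))/2 = -9/2 = -9/2
Mean of G1 + G2 = -8 + -9/2 = -25/2

-25/2


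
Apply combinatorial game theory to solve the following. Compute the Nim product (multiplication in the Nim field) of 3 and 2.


Nim multiplication is bilinear over XOR: (u XOR v) * w = (u*w) XOR (v*w).
So we split each operand into its bit components and XOR the pairwise Nim products.
3 = 1 + 2 (as XOR of powers of 2).
2 = 2 (as XOR of powers of 2).
Using the standard Nim-product table on single bits:
  2*2 = 3,   2*4 = 8,   2*8 = 12,
  4*4 = 6,   4*8 = 11,  8*8 = 13,
and  1*x = x (identity), k*l = l*k (commutative).
Pairwise Nim products:
  1 * 2 = 2
  2 * 2 = 3
XOR them: 2 XOR 3 = 1.
Result: 3 * 2 = 1 (in Nim).

1


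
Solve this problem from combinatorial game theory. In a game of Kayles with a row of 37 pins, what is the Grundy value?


Kayles: a move removes 1 or 2 adjacent pins from a contiguous row.
Removing pins from a row of k leaves two independent rows (a, b) with a + b = k - 1 (one pin) or a + b = k - 2 (two pins); an end removal gives a = 0.
By Sprague-Grundy, G(k) = mex{ G(a) XOR G(b) } over all these splits. G(0) = 0.
G(1): splits (0,0):0^0=0 -> mex({0}) = 1
G(2): splits (0,1):0^1=1 (0,0):0^0=0 -> mex({0, 1}) = 2
G(3): splits (0,2):0^2=2 (1,1):1^1=0 (0,1):0^1=1 -> mex({0, 1, 2}) = 3
G(4): splits (0,3):0^3=3 (1,2):1^2=3 (0,2):0^2=2 (1,1):1^1=0 -> mex({0, 2, 3}) = 1
G(5): splits (0,4):0^1=1 (1,3):1^3=2 (2,2):2^2=0 (0,3):0^3=3 (1,2):1^2=3 -> mex({0, 1, 2, 3}) = 4
G(6) = mex({0, 1, 2, 4}) = 3
G(7) = mex({0, 1, 3, 4, 5}) = 2
G(8) = mex({0, 2, 3, 5, 6}) = 1
G(9) = mex({0, 1, 2, 3, 6, 7}) = 4
G(10) = mex({0, 1, 3, 4, 5, 7}) = 2
G(11) = mex({0, 1, 2, 3, 4, 5}) = 6
G(12) = mex({0, 1, 2, 3, 5, 6, 7}) = 4
G(13) = mex({0, 2, 3, 4, 6, 7}) = 1
G(14) = mex({0, 1, 4, 5, 6, 7}) = 2
G(15) = mex({0, 1, 2, 3, 4, 5, 6}) = 7
G(16) = mex({0, 2, 3, 5, 6, 7}) = 1
G(17) = mex({0, 1, 2, 3, 5, 6, 7}) = 4
G(18) = mex({0, 1, 2, 4, 5, 6}) = 3
G(19) = mex({0, 1, 3, 4, 5, 7}) = 2
G(20) = mex({0, 2, 3, 4, 5, 6, 7}) = 1
G(21) = mex({0, 1, 2, 3, 5, 6, 7}) = 4
G(22) = mex({0, 1, 2, 3, 4, 5, 7}) = 6
G(23) = mex({0, 1, 2, 3, 4, 5, 6}) = 7
G(24) = mex({0, 1, 2, 3, 5, 6, 7}) = 4
G(25) = mex({0, 2, 3, 4, 6, 7}) = 1
G(26) = mex({0, 1, 3, 4, 5, 6, 7}) = 2
G(27) = mex({0, 1, 2, 3, 4, 5, 6, 7}) = 8
G(28) = mex({0, 1, 2, 3, 4, 6, 7, 8}) = 5
G(29) = mex({0, 1, 2, 3, 5, 6, 7, 8, 9}) = 4
G(30) = mex({0, 1, 2, 3, 4, 5, 6, 9, 10}) = 7
G(31) = mex({0, 1, 3, 4, 5, 7, 10, 11}) = 2
G(32) = mex({0, 2, 3, 4, 5, 6, 7, 9, 11}) = 1
G(33) = mex({0, 1, 2, 3, 4, 5, 6, 7, 9, 12}) = 8
G(34) = mex({0, 1, 2, 3, 4, 5, 7, 8, 11, 12}) = 6
G(35) = mex({0, 1, 2, 3, 4, 5, 6, 8, 9, 10, 11}) = 7
G(36) = mex({0, 1, 2, 3, 5, 6, 7, 9, 10}) = 4
G(37) = mex({0, 2, 3, 4, 6, 7, 9, 10, 11, 12}) = 1
Therefore G(37) = 1.

1


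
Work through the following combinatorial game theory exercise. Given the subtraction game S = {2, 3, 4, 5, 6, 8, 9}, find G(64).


The subtraction set is S = {2, 3, 4, 5, 6, 8, 9}.
G(k) = mex{ G(k - s) : s in S, s <= k }. We compute iteratively: G(0) = 0.
G(1) = mex({}) = 0
G(2) = mex({0}) = 1
G(3) = mex({0}) = 1
G(4) = mex({0, 1}) = 2
G(5) = mex({0, 1}) = 2
G(6) = mex({0, 1, 2}) = 3
G(7) = mex({0, 1, 2}) = 3
G(8) = mex({0, 1, 2, 3}) = 4
G(9) = mex({0, 1, 2, 3}) = 4
G(10) = mex({0, 1, 2, 3, 4}) = 5
G(11) = mex({1, 2, 3, 4}) = 0
G(12) = mex({1, 2, 3, 4, 5}) = 0
G(13) = mex({0, 2, 3, 4, 5}) = 1
G(14) = mex({0, 2, 3, 4, 5}) = 1
G(15) = mex({0, 1, 3, 4, 5}) = 2
G(16) = mex({0, 1, 3, 4, 5}) = 2
G(17) = mex({0, 1, 2, 4}) = 3
G(18) = mex({0, 1, 2, 4, 5}) = 3
G(19) = mex({0, 1, 2, 3, 5}) = 4
Observe that G(11)..G(19) = 0, 0, 1, 1, 2, 2, 3, 3, 4 repeats G(0)..G(8) = 0, 0, 1, 1, 2, 2, 3, 3, 4.
For k >= max(S) = 9, G(k) is determined by the previous 9 values G(k-9)..G(k-1); a window of 9 consecutive values has recurred shifted by 11, so by induction G(k + 11) = G(k) for all k >= 0: the sequence is periodic from the start with period 11.
One period: G(0..10) = 0, 0, 1, 1, 2, 2, 3, 3, 4, 4, 5.
64 mod 11 = 9, so G(64) = G(9) = 4.

4


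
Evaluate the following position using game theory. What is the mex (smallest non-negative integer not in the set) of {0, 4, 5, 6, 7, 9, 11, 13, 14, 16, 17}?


Set = {0, 4, 5, 6, 7, 9, 11, 13, 14, 16, 17}
0 is in the set.
1 is NOT in the set. This is the mex.
mex = 1

1


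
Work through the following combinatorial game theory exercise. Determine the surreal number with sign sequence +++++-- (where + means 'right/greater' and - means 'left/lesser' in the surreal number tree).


Sign expansion: +++++--
Rule: track bounds (lo, hi), initially (-inf, +inf). On '+', the current value becomes lo and we move to the simplest number in (value, hi): value + 1 if hi = +inf, otherwise the midpoint (value + hi)/2. On '-', the current value becomes hi and we move to value - 1 if lo = -inf, otherwise the midpoint (lo + value)/2.
Start at 0.
Step 1: sign = +, move right. Bounds: (0, +inf). Value = 1
Step 2: sign = +, move right. Bounds: (1, +inf). Value = 2
Step 3: sign = +, move right. Bounds: (2, +inf). Value = 3
Step 4: sign = +, move right. Bounds: (3, +inf). Value = 4
Step 5: sign = +, move right. Bounds: (4, +inf). Value = 5
Step 6: sign = -, move left. Bounds: (4, 5). Value = 9/2
Step 7: sign = -, move left. Bounds: (4, 9/2). Value = 17/4
The surreal number with sign expansion +++++-- is 17/4.

17/4


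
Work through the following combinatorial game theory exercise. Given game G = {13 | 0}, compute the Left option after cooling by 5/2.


Original game: {13 | 0} (a switch {a | b} with a > b).
Cooling by t (for t below the temperature (a - b)/2 = 13/2) taxes each move by t: {a | b} cooled by t is {a - t | b + t}.
Cooling amount: t = 5/2
Cooled Left option: 13 - 5/2 = 21/2
Cooled Right option: 0 + 5/2 = 5/2
Cooled game: {21/2 | 5/2}
Left option = 21/2

21/2


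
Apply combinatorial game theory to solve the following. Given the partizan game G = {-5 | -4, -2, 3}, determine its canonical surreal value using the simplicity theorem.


Left options: {-5}, max = -5
Right options: {-4, -2, 3}, min = -4
All options are numbers and max(Left) < min(Right), so by the simplicity theorem the value is the simplest (earliest-born) number strictly between -5 and -4.
No integer lies strictly between -5 and -4, so the value is the dyadic rational m/2^k in the interval with the smallest k (then m odd); search k = 1, 2, ...:
Denominator 2: -9/2 lies strictly between -5 and -4 -- found.
The simplest number in the interval is -9/2.
Game value = -9/2

-9/2


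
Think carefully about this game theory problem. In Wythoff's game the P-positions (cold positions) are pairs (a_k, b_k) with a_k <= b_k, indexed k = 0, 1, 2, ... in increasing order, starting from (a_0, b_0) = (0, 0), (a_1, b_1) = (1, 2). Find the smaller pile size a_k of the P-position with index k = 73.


By Wythoff's theorem, a_k = floor(k * phi) and b_k = floor(k * phi^2) = a_k + k, where phi = (1 + sqrt(5))/2 is the golden ratio.
phi = (1 + sqrt(5))/2 = 1.618034
k = 73
k * phi = 73 * 1.618034 = 118.116481
a_73 = floor(k * phi) = 118

118


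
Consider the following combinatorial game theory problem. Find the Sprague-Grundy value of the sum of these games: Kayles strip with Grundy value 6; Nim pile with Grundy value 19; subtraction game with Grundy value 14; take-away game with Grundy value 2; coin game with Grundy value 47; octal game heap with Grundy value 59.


By the Sprague-Grundy theorem, the Grundy value of a sum of games is the XOR of individual Grundy values.
Kayles strip: Grundy value = 6. Running XOR: 0 XOR 6 = 6
Nim pile: Grundy value = 19. Running XOR: 6 XOR 19 = 21
subtraction game: Grundy value = 14. Running XOR: 21 XOR 14 = 27
take-away game: Grundy value = 2. Running XOR: 27 XOR 2 = 25
coin game: Grundy value = 47. Running XOR: 25 XOR 47 = 54
octal game heap: Grundy value = 59. Running XOR: 54 XOR 59 = 13
The combined Grundy value is 13.

13


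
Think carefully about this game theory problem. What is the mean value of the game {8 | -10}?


Game = {8 | -10}, a switch {a | b} with numbers a > b.
Its thermograph has left wall a - t and right wall b + t, which meet at t = (a - b)/2, where both equal (a + b)/2. So the mast (mean value) is at (a + b)/2.
Mean = (8 + (-10))/2 = -2/2 = -1

-1


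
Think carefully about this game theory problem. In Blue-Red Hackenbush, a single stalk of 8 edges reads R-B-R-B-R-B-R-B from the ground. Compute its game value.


Edges (from ground): R-B-R-B-R-B-R-B
By Berlekamp's sign-expansion rule, a Blue-Red Hackenbush stalk has the value of the surreal number whose sign sequence is the edge sequence with B -> + and R -> -.
Sign sequence: -+-+-+-+
Trace the sign expansion in the surreal number tree, starting from 0:
Edge 1: R (sign -) -> bounds (-inf, 0), value = -1
Edge 2: B (sign +) -> bounds (-1, 0), value = -1/2
Edge 3: R (sign -) -> bounds (-1, -1/2), value = -3/4
Edge 4: B (sign +) -> bounds (-3/4, -1/2), value = -5/8
Edge 5: R (sign -) -> bounds (-3/4, -5/8), value = -11/16
Edge 6: B (sign +) -> bounds (-11/16, -5/8), value = -21/32
Edge 7: R (sign -) -> bounds (-11/16, -21/32), value = -43/64
Edge 8: B (sign +) -> bounds (-43/64, -21/32), value = -85/128
Game value = -85/128

-85/128


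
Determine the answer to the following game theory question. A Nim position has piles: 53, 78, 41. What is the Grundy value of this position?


We need the XOR (exclusive or) of all pile sizes.
After XOR-ing pile 1 (size 53): 0 XOR 53 = 53
After XOR-ing pile 2 (size 78): 53 XOR 78 = 123
After XOR-ing pile 3 (size 41): 123 XOR 41 = 82
The Nim-value of this position is 82.

82


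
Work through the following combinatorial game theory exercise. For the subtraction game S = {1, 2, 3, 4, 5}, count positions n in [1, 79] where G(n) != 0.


Subtraction set S = {1, 2, 3, 4, 5}, so G(n) = n mod 6.
G(n) = 0 when n is a multiple of 6.
Multiples of 6 in [1, 79]: 13
N-positions (nonzero Grundy) = 79 - 13 = 66

66


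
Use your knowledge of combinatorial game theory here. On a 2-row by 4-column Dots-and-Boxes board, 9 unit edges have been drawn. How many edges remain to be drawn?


Grid: 2 x 4 boxes, i.e. 3 rows and 5 columns of dots.
Horizontal edges: (rows + 1) * cols = 3 * 4 = 12
Vertical edges: rows * (cols + 1) = 2 * 5 = 10
Total edges: 12 + 10 = 22
Edges drawn: 9
Remaining: 22 - 9 = 13

13


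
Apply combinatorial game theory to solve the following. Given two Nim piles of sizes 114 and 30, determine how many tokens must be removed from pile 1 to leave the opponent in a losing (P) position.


Piles: 114 and 30
Current XOR: 114 XOR 30 = 108 (non-zero, so this is an N-position).
To make the XOR zero, we need to find a move that balances the piles.
For pile 1 (size 114): target = 114 XOR 108 = 30
We reduce pile 1 from 114 to 30.
Tokens removed: 114 - 30 = 84
Verification: 30 XOR 30 = 0

84


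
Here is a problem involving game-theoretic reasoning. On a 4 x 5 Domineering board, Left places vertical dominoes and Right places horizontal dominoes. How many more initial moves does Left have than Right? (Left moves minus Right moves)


Board is 4 x 5 (rows x cols).
Left (vertical) placements: (rows-1) * cols = 3 * 5 = 15
Right (horizontal) placements: rows * (cols-1) = 4 * 4 = 16
Advantage = Left - Right = 15 - 16 = -1

-1


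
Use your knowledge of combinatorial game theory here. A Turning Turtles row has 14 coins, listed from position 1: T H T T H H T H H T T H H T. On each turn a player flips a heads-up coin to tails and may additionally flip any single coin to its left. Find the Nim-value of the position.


Coins: T H T T H H T H H T T H H T
Key fact: a single head at position k behaves exactly like a Nim heap of size k (turning it to T and optionally flipping a coin at j < k corresponds to moving the heap from k to j, or to 0), and heads combine as a disjunctive sum (two heads at the same place would cancel, matching j XOR j = 0). So the Nim-value is the XOR of the 1-indexed positions of the heads.
Face-up positions (1-indexed): [2, 5, 6, 8, 9, 12, 13]
XOR 0 with 2: 0 XOR 2 = 2
XOR 2 with 5: 2 XOR 5 = 7
XOR 7 with 6: 7 XOR 6 = 1
XOR 1 with 8: 1 XOR 8 = 9
XOR 9 with 9: 9 XOR 9 = 0
XOR 0 with 12: 0 XOR 12 = 12
XOR 12 with 13: 12 XOR 13 = 1
Nim-value = 1

1


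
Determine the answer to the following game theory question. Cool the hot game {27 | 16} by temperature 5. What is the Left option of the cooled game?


Original game: {27 | 16} (a switch {a | b} with a > b).
Cooling by t (for t below the temperature (a - b)/2 = 11/2) taxes each move by t: {a | b} cooled by t is {a - t | b + t}.
Cooling amount: t = 5
Cooled Left option: 27 - 5 = 22
Cooled Right option: 16 + 5 = 21
Cooled game: {22 | 21}
Left option = 22

22


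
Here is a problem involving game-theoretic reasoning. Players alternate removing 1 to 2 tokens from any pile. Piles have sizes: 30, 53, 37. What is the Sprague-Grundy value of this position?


Subtraction set: {1, 2}
For this subtraction set, G(n) = n mod 3 (period = max + 1 = 3).
Pile 1 (size 30): G(30) = 30 mod 3 = 0
Pile 2 (size 53): G(53) = 53 mod 3 = 2
Pile 3 (size 37): G(37) = 37 mod 3 = 1
Total Grundy value = XOR of all: 0 XOR 2 XOR 1 = 3

3


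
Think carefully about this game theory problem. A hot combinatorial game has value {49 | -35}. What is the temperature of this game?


The game is {49 | -35}, a switch {a | b} with numbers a > b.
Cooling {a | b} by t gives {a - t | b + t}, which stops being hot when a - t = b + t, i.e. at t = (a - b)/2. So the temperature of a switch is (a - b)/2.
Temperature = (Left option - Right option) / 2
= (49 - (-35)) / 2
= 84 / 2
= 42

42


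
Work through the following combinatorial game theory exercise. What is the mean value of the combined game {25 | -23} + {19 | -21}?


G1 = {25 | -23}, G2 = {19 | -21}
Each is a switch {a | b} with numbers a > b; its mean value is (a + b)/2, and mean value is additive over game sums: m(G1 + G2) = m(G1) + m(G2).
Mean of G1 = (25 + (-23))/2 = 2/2 = 1
Mean of G2 = (19 + (-21))/2 = -2/2 = -1
Mean of G1 + G2 = 1 + -1 = 0

0


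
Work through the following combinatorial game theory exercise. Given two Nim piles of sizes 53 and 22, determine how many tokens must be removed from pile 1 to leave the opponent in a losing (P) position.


Piles: 53 and 22
Current XOR: 53 XOR 22 = 35 (non-zero, so this is an N-position).
To make the XOR zero, we need to find a move that balances the piles.
For pile 1 (size 53): target = 53 XOR 35 = 22
We reduce pile 1 from 53 to 22.
Tokens removed: 53 - 22 = 31
Verification: 22 XOR 22 = 0

31


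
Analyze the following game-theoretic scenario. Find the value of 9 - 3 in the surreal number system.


x = 9, y = 3
x - y = 9 - 3 = 6

6


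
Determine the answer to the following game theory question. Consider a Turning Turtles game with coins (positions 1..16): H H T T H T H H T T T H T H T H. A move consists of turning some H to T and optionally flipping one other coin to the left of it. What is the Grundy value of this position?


Coins: H H T T H T H H T T T H T H T H
Key fact: a single head at position k behaves exactly like a Nim heap of size k (turning it to T and optionally flipping a coin at j < k corresponds to moving the heap from k to j, or to 0), and heads combine as a disjunctive sum (two heads at the same place would cancel, matching j XOR j = 0). So the Nim-value is the XOR of the 1-indexed positions of the heads.
Face-up positions (1-indexed): [1, 2, 5, 7, 8, 12, 14, 16]
XOR 0 with 1: 0 XOR 1 = 1
XOR 1 with 2: 1 XOR 2 = 3
XOR 3 with 5: 3 XOR 5 = 6
XOR 6 with 7: 6 XOR 7 = 1
XOR 1 with 8: 1 XOR 8 = 9
XOR 9 with 12: 9 XOR 12 = 5
XOR 5 with 14: 5 XOR 14 = 11
XOR 11 with 16: 11 XOR 16 = 27
Nim-value = 27

27


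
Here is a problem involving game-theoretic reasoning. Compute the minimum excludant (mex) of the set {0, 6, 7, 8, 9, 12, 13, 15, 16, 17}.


Set = {0, 6, 7, 8, 9, 12, 13, 15, 16, 17}
0 is in the set.
1 is NOT in the set. This is the mex.
mex = 1

1


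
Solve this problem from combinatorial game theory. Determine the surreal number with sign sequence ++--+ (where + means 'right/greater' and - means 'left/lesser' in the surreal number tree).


Sign expansion: ++--+
Rule: track bounds (lo, hi), initially (-inf, +inf). On '+', the current value becomes lo and we move to the simplest number in (value, hi): value + 1 if hi = +inf, otherwise the midpoint (value + hi)/2. On '-', the current value becomes hi and we move to value - 1 if lo = -inf, otherwise the midpoint (lo + value)/2.
Start at 0.
Step 1: sign = +, move right. Bounds: (0, +inf). Value = 1
Step 2: sign = +, move right. Bounds: (1, +inf). Value = 2
Step 3: sign = -, move left. Bounds: (1, 2). Value = 3/2
Step 4: sign = -, move left. Bounds: (1, 3/2). Value = 5/4
Step 5: sign = +, move right. Bounds: (5/4, 3/2). Value = 11/8
The surreal number with sign expansion ++--+ is 11/8.

11/8


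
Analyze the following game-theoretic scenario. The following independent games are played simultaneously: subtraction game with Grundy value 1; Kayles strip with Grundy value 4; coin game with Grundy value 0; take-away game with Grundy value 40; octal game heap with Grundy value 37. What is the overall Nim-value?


By the Sprague-Grundy theorem, the Grundy value of a sum of games is the XOR of individual Grundy values.
subtraction game: Grundy value = 1. Running XOR: 0 XOR 1 = 1
Kayles strip: Grundy value = 4. Running XOR: 1 XOR 4 = 5
coin game: Grundy value = 0. Running XOR: 5 XOR 0 = 5
take-away game: Grundy value = 40. Running XOR: 5 XOR 40 = 45
octal game heap: Grundy value = 37. Running XOR: 45 XOR 37 = 8
The combined Grundy value is 8.

8


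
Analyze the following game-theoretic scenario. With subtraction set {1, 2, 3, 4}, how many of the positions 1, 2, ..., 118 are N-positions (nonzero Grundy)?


Subtraction set S = {1, 2, 3, 4}, so G(n) = n mod 5.
G(n) = 0 when n is a multiple of 5.
Multiples of 5 in [1, 118]: 23
N-positions (nonzero Grundy) = 118 - 23 = 95

95


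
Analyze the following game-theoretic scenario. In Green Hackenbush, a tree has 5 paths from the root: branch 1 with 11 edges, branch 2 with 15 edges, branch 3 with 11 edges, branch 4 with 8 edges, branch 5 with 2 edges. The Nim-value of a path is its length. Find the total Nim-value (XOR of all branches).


The tree has 5 branches from the ground vertex.
In Green Hackenbush, the Nim-value of a simple path of length k is k.
Branch 1: length 11, Nim-value = 11
Branch 2: length 15, Nim-value = 15
Branch 3: length 11, Nim-value = 11
Branch 4: length 8, Nim-value = 8
Branch 5: length 2, Nim-value = 2
Total Nim-value = XOR of all branch values:
0 XOR 11 = 11
11 XOR 15 = 4
4 XOR 11 = 15
15 XOR 8 = 7
7 XOR 2 = 5
Nim-value of the tree = 5

5
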